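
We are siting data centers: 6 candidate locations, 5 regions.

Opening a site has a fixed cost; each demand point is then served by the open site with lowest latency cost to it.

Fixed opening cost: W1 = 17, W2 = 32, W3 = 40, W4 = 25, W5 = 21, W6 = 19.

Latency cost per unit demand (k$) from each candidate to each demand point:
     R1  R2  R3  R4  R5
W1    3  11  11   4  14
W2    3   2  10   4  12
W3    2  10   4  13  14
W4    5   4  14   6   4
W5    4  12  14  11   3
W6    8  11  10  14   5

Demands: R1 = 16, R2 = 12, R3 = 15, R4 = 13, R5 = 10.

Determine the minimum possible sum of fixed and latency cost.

Open {W2, W3, W5}: assign each demand point to its cheapest open site.
  R1→W3 16×2=32, R2→W2 12×2=24, R3→W3 15×4=60, R4→W2 13×4=52, R5→W5 10×3=30
  latency cost 198, fixed 93 → total 291.
Compare {W2, W3, W4}: latency cost 208 + fixed 97 = 305.
Compare {W1, W2, W3, W5}: latency cost 198 + fixed 110 = 308.
Compare {W2, W3, W6}: latency cost 218 + fixed 91 = 309.
All other subsets cost ≥ 305. Minimum total cost: 291.

291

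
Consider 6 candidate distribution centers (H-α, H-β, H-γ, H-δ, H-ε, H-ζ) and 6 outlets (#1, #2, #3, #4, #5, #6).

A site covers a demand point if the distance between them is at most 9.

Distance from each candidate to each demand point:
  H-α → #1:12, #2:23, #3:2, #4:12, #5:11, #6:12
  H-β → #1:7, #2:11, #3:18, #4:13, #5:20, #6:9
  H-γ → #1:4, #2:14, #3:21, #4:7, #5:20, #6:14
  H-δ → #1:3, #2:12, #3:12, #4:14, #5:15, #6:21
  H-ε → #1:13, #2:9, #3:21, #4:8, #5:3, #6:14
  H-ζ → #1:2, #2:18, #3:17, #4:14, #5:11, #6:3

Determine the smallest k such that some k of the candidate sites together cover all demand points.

3

Coverage sets (demand points within 9 of each site):
  H-α: {#3}
  H-β: {#1, #6}
  H-γ: {#1, #4}
  H-δ: {#1}
  H-ε: {#2, #4, #5}
  H-ζ: {#1, #6}
No 2 sites suffice: every size-2 union leaves at least one demand point uncovered.
But {H-α, H-β, H-ε} covers everything, so the minimum is 3.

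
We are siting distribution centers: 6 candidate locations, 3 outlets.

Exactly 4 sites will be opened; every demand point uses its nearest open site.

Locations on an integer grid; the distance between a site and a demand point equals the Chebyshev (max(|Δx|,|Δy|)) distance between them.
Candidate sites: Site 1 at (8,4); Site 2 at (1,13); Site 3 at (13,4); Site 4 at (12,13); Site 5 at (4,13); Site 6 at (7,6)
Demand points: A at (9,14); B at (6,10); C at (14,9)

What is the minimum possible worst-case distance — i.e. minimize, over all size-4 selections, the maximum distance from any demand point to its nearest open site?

4

Open {Site 1, Site 2, Site 4, Site 5}.
  Farthest demand point is C at distance 4 (to Site 4); all others are ≤ 4.
With {Site 1, Site 2, Site 4, Site 6} the worst case is 4.
With {Site 1, Site 3, Site 4, Site 5} the worst case is 4.
No size-4 selection achieves below 4.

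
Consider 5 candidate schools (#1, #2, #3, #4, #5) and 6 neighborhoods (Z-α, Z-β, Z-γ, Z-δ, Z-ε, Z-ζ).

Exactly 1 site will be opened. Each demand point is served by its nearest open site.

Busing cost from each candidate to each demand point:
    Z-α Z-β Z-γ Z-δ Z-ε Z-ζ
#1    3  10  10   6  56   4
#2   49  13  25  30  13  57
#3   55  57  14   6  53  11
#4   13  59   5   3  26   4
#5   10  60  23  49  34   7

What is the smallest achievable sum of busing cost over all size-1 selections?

89

Open {#1}.
  Z-α→#1 3, Z-β→#1 10, Z-γ→#1 10, Z-δ→#1 6, Z-ε→#1 56, Z-ζ→#1 4  ⇒ total 89.
Compare {#4}: total 110.
Compare {#5}: total 183.
No size-1 selection does better; minimum is 89.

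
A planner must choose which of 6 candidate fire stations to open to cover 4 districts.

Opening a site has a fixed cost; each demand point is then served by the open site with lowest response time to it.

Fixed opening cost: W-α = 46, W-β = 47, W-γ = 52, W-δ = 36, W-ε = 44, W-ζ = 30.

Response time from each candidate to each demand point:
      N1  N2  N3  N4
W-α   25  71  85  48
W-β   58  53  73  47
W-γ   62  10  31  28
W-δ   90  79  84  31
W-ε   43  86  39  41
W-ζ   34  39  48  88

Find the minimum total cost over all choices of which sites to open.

183

Open {W-γ}: assign each demand point to its cheapest open site.
  N1→W-γ 62, N2→W-γ 10, N3→W-γ 31, N4→W-γ 28
  response time 131, fixed 52 → total 183.
Compare {W-γ, W-ζ}: response time 103 + fixed 82 = 185.
Compare {W-α, W-γ}: response time 94 + fixed 98 = 192.
Compare {W-γ, W-ε}: response time 112 + fixed 96 = 208.
All other subsets cost ≥ 185. Minimum total cost: 183.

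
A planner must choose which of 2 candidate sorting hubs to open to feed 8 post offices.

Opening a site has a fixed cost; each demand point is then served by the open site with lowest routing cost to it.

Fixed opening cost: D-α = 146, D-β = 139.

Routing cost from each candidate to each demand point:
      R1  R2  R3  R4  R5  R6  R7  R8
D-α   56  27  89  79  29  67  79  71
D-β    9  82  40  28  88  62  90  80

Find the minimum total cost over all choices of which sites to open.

Open {D-β}: assign each demand point to its cheapest open site.
  R1→D-β 9, R2→D-β 82, R3→D-β 40, R4→D-β 28, R5→D-β 88, R6→D-β 62, R7→D-β 90, R8→D-β 80
  routing cost 479, fixed 139 → total 618.
Compare {D-α, D-β}: routing cost 345 + fixed 285 = 630.
Compare {D-α}: routing cost 497 + fixed 146 = 643.

618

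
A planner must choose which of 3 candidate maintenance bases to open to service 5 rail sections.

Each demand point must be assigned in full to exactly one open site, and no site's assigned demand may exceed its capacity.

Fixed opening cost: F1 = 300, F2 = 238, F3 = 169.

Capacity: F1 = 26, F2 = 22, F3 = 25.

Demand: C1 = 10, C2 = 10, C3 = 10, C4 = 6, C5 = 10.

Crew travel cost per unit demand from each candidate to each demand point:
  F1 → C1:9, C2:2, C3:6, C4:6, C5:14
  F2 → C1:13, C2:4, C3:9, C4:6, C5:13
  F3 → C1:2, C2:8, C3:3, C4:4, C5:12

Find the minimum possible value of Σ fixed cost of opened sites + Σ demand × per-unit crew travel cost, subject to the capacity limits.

Open {F1, F3}; cheapest assignment that respects the capacities:
  F1 (cap 26, load 26): C2, C4, C5 — cost 10×2 + 6×6 + 10×14 = 196
  F3 (cap 25, load 20): C1, C3 — cost 10×2 + 10×3 = 50
  Shipping 246, fixed 469 → total 715.
  Any other capacity-feasible assignment to {F1, F3} ships for at least 246.
Compare {F1, F2}: its best feasible assignment gives total 894.
Compare {F1, F2, F3}: its best feasible assignment gives total 943.
Every other set of open sites that can feasibly serve all demand totals ≥ 894 even under its best assignment. Minimum: 715.

715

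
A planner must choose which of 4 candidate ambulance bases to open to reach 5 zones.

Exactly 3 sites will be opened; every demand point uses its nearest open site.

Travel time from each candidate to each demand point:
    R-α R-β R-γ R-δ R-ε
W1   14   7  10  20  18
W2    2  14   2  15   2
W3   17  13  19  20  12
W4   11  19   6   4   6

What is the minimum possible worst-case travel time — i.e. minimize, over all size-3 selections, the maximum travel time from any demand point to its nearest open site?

7

Open {W1, W2, W4}.
  Farthest demand point is R-β at travel time 7 (to W1); all others are ≤ 7.
With {W1, W3, W4} the worst case is 11.
With {W2, W3, W4} the worst case is 13.
No size-3 selection achieves below 7.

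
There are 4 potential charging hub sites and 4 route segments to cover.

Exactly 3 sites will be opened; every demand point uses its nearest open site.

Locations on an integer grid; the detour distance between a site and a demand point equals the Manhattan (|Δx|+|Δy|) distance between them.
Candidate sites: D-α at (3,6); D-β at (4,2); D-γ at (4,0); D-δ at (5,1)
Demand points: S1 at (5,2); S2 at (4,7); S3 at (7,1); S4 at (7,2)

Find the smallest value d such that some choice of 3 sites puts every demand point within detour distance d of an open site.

3

Open {D-α, D-β, D-δ}.
  Farthest demand point is S4 at detour distance 3 (to D-β); all others are ≤ 3.
With {D-α, D-γ, D-δ} the worst case is 3.
With {D-α, D-β, D-γ} the worst case is 4.
No size-3 selection achieves below 3.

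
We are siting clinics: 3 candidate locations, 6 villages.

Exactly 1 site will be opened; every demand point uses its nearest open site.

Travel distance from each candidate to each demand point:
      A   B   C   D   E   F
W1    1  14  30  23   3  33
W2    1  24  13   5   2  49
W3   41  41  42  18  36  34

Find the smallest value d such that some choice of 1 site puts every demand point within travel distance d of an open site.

Open {W1}.
  Farthest demand point is F at travel distance 33 (to W1); all others are ≤ 33.
With {W3} the worst case is 42.
With {W2} the worst case is 49.
No size-1 selection achieves below 33.

33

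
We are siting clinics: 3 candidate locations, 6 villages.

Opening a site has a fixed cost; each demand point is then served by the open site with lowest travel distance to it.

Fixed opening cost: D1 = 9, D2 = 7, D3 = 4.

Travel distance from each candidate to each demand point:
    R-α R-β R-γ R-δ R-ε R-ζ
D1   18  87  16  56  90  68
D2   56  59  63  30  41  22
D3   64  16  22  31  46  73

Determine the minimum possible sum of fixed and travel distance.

163

Open {D1, D2, D3}: assign each demand point to its cheapest open site.
  R-α→D1 18, R-β→D3 16, R-γ→D1 16, R-δ→D2 30, R-ε→D2 41, R-ζ→D2 22
  travel distance 143, fixed 20 → total 163.
Compare {D2, D3}: travel distance 187 + fixed 11 = 198.
Compare {D1, D2}: travel distance 186 + fixed 16 = 202.
Compare {D1, D3}: travel distance 195 + fixed 13 = 208.
All other subsets cost ≥ 198. Minimum total cost: 163.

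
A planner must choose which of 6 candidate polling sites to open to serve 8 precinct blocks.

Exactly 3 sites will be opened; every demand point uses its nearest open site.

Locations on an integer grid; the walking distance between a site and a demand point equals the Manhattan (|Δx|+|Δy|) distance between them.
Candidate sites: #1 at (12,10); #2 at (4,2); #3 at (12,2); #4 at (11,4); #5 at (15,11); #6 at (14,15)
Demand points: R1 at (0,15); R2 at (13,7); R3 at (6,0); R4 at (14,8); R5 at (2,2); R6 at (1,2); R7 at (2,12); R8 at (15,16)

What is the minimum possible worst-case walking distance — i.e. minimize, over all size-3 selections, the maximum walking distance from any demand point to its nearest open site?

Open {#1, #2, #6}.
  Farthest demand point is R1 at walking distance 14 (to #6); all others are ≤ 14.
With {#1, #3, #6} the worst case is 14.
With {#1, #4, #6} the worst case is 14.
No size-3 selection achieves below 14.

14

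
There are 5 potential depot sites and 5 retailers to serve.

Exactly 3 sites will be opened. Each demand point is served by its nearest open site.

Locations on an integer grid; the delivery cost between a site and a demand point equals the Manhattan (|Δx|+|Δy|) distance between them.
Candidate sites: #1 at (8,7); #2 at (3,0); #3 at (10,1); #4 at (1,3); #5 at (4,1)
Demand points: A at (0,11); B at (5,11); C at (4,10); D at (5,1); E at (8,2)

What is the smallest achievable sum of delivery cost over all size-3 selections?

29

Open {#1, #4, #5}.
  A→#4 9, B→#1 7, C→#1 7, D→#5 1, E→#1 5  ⇒ total 29.
Compare {#1, #3, #5}: total 30.
Compare {#1, #2, #4}: total 31.
No size-3 selection does better; minimum is 29.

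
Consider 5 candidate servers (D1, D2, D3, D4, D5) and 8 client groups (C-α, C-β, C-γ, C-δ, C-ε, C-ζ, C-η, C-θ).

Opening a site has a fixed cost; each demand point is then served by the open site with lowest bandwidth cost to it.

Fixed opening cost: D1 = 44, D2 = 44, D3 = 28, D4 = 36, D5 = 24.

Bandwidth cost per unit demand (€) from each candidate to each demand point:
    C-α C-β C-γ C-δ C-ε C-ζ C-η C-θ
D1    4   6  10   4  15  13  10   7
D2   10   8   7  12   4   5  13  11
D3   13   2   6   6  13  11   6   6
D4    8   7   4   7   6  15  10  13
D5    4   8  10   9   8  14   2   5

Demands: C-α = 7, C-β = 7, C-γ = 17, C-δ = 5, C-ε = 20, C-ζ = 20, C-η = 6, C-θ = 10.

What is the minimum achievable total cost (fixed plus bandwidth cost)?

512

Open {D2, D3, D5}: assign each demand point to its cheapest open site.
  C-α→D5 7×4=28, C-β→D3 7×2=14, C-γ→D3 17×6=102, C-δ→D3 5×6=30, C-ε→D2 20×4=80, C-ζ→D2 20×5=100, C-η→D5 6×2=12, C-θ→D5 10×5=50
  bandwidth cost 416, fixed 96 → total 512.
Compare {D2, D3, D4, D5}: bandwidth cost 382 + fixed 132 = 514.
Compare {D2, D4, D5}: bandwidth cost 422 + fixed 104 = 526.
Compare {D1, D2, D3, D5}: bandwidth cost 406 + fixed 140 = 546.
All other subsets cost ≥ 514. Minimum total cost: 512.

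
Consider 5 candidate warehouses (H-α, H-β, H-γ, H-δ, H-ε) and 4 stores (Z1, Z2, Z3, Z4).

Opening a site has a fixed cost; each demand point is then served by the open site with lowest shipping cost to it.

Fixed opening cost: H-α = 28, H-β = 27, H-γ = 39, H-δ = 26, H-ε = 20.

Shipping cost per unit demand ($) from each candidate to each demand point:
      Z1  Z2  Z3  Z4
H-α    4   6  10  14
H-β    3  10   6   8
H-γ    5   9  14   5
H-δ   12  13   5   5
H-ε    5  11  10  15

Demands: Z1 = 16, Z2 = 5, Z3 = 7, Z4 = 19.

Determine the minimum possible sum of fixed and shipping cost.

Open {H-α, H-δ}: assign each demand point to its cheapest open site.
  Z1→H-α 16×4=64, Z2→H-α 5×6=30, Z3→H-δ 7×5=35, Z4→H-δ 19×5=95
  shipping cost 224, fixed 54 → total 278.
Compare {H-β, H-δ}: shipping cost 228 + fixed 53 = 281.
Compare {H-α, H-β, H-δ}: shipping cost 208 + fixed 81 = 289.
Compare {H-β, H-γ}: shipping cost 230 + fixed 66 = 296.
All other subsets cost ≥ 281. Minimum total cost: 278.

278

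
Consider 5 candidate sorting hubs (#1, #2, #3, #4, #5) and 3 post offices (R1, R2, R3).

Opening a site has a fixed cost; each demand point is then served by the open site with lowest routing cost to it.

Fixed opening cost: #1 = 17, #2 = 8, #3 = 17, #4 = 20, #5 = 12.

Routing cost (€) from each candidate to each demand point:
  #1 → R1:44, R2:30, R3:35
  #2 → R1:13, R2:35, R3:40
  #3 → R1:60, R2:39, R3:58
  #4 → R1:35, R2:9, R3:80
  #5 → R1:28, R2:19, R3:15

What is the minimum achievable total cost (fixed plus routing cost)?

Open {#2, #5}: assign each demand point to its cheapest open site.
  R1→#2 13, R2→#5 19, R3→#5 15
  routing cost 47, fixed 20 → total 67.
Compare {#5}: routing cost 62 + fixed 12 = 74.
Compare {#2, #4, #5}: routing cost 37 + fixed 40 = 77.
Compare {#4, #5}: routing cost 52 + fixed 32 = 84.
All other subsets cost ≥ 74. Minimum total cost: 67.

67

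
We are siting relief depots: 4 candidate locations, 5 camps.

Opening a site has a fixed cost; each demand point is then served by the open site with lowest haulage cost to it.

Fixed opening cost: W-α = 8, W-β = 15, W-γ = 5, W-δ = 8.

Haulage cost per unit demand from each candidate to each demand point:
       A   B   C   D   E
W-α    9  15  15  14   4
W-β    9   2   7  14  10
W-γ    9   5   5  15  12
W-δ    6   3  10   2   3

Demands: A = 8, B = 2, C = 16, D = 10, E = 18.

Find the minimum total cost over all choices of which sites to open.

Open {W-γ, W-δ}: assign each demand point to its cheapest open site.
  A→W-δ 8×6=48, B→W-δ 2×3=6, C→W-γ 16×5=80, D→W-δ 10×2=20, E→W-δ 18×3=54
  haulage cost 208, fixed 13 → total 221.
Compare {W-α, W-γ, W-δ}: haulage cost 208 + fixed 21 = 229.
Compare {W-β, W-γ, W-δ}: haulage cost 206 + fixed 28 = 234.
Compare {W-α, W-β, W-γ, W-δ}: haulage cost 206 + fixed 36 = 242.
All other subsets cost ≥ 229. Minimum total cost: 221.

221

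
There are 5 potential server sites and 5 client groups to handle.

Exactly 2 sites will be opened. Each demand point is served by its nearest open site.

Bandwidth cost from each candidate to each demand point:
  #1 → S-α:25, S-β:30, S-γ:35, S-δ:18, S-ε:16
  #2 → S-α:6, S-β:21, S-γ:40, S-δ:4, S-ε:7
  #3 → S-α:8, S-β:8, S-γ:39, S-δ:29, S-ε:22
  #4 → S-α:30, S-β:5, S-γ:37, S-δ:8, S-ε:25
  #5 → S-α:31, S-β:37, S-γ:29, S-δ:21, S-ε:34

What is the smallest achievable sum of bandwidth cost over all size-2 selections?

59

Open {#2, #4}.
  S-α→#2 6, S-β→#4 5, S-γ→#4 37, S-δ→#2 4, S-ε→#2 7  ⇒ total 59.
Compare {#2, #3}: total 64.
Compare {#2, #5}: total 67.
No size-2 selection does better; minimum is 59.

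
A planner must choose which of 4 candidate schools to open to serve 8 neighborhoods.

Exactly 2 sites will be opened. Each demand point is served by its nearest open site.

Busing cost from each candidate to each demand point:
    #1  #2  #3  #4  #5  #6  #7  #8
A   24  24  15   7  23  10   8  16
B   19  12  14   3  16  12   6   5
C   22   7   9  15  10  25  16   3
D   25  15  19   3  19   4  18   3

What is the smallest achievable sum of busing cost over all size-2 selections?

Open {B, C}.
  #1→B 19, #2→C 7, #3→C 9, #4→B 3, #5→C 10, #6→B 12, #7→B 6, #8→C 3  ⇒ total 69.
Compare {C, D}: total 74.
Compare {A, C}: total 76.
No size-2 selection does better; minimum is 69.

69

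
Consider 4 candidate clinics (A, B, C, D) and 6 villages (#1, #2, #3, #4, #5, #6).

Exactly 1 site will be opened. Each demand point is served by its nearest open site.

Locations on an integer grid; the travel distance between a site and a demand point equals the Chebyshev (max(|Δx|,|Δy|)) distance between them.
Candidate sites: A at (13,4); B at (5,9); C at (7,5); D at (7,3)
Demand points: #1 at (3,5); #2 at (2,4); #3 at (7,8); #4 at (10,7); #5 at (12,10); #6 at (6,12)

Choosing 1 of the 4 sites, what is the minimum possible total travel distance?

26

Open {B}.
  #1→B 4, #2→B 5, #3→B 2, #4→B 5, #5→B 7, #6→B 3  ⇒ total 26.
Compare {C}: total 27.
Compare {D}: total 34.
No size-1 selection does better; minimum is 26.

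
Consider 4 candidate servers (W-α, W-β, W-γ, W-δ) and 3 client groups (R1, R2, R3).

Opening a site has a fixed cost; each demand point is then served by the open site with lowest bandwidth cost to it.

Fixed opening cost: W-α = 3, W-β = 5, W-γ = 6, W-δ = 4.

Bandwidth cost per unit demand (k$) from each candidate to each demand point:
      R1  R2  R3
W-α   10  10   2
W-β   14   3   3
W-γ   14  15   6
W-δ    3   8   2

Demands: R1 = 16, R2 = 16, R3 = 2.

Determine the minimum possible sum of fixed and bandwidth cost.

Open {W-β, W-δ}: assign each demand point to its cheapest open site.
  R1→W-δ 16×3=48, R2→W-β 16×3=48, R3→W-δ 2×2=4
  bandwidth cost 100, fixed 9 → total 109.
Compare {W-α, W-β, W-δ}: bandwidth cost 100 + fixed 12 = 112.
Compare {W-β, W-γ, W-δ}: bandwidth cost 100 + fixed 15 = 115.
Compare {W-α, W-β, W-γ, W-δ}: bandwidth cost 100 + fixed 18 = 118.
All other subsets cost ≥ 112. Minimum total cost: 109.

109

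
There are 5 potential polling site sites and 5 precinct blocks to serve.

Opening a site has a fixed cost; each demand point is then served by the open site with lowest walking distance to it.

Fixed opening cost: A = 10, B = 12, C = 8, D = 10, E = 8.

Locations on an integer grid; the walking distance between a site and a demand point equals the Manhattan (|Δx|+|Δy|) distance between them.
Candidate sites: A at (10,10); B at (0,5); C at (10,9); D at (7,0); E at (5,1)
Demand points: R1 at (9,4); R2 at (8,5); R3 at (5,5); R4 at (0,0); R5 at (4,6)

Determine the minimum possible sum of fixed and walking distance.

38

Open {E}: assign each demand point to its cheapest open site.
  R1→E 7, R2→E 7, R3→E 4, R4→E 6, R5→E 6
  walking distance 30, fixed 8 → total 38.
Compare {C, E}: walking distance 28 + fixed 16 = 44.
Compare {B}: walking distance 33 + fixed 12 = 45.
Compare {D}: walking distance 35 + fixed 10 = 45.
All other subsets cost ≥ 44. Minimum total cost: 38.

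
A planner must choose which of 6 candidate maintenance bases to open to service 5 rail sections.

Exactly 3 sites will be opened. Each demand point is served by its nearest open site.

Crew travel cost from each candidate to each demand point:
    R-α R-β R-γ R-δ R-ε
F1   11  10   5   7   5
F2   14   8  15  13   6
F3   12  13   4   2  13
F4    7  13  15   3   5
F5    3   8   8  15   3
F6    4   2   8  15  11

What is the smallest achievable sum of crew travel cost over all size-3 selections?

Open {F3, F5, F6}.
  R-α→F5 3, R-β→F6 2, R-γ→F3 4, R-δ→F3 2, R-ε→F5 3  ⇒ total 14.
Compare {F1, F3, F6}: total 17.
Compare {F3, F4, F6}: total 17.
No size-3 selection does better; minimum is 14.

14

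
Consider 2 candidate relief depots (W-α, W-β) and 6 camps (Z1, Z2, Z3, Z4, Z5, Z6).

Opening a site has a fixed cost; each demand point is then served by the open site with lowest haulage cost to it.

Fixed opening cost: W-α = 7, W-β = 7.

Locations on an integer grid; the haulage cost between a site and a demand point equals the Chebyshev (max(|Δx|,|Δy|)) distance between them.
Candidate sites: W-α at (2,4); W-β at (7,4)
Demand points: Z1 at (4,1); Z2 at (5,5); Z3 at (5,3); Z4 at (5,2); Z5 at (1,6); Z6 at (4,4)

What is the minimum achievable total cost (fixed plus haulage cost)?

Open {W-α}: assign each demand point to its cheapest open site.
  Z1→W-α 3, Z2→W-α 3, Z3→W-α 3, Z4→W-α 3, Z5→W-α 2, Z6→W-α 2
  haulage cost 16, fixed 7 → total 23.
Compare {W-β}: haulage cost 18 + fixed 7 = 25.
Compare {W-α, W-β}: haulage cost 13 + fixed 14 = 27.

23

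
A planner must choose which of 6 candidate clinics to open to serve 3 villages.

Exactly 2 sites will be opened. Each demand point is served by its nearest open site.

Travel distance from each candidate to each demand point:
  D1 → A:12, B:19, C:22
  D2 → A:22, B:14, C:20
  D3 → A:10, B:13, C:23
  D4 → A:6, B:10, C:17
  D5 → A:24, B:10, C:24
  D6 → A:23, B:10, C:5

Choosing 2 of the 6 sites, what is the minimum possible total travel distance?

Open {D4, D6}.
  A→D4 6, B→D4 10, C→D6 5  ⇒ total 21.
Compare {D3, D6}: total 25.
Compare {D1, D6}: total 27.
No size-2 selection does better; minimum is 21.

21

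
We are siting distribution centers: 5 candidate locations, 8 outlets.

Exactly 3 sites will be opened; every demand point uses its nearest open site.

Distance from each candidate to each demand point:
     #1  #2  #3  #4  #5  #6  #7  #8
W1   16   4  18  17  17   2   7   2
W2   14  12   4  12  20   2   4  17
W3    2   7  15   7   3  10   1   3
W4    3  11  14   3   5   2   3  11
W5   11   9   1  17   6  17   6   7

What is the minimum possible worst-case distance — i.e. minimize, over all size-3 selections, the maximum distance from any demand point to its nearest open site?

Open {W1, W2, W4}.
  Farthest demand point is #5 at distance 5 (to W4); all others are ≤ 5.
With {W1, W4, W5} the worst case is 5.
With {W1, W2, W3} the worst case is 7.
No size-3 selection achieves below 5.

5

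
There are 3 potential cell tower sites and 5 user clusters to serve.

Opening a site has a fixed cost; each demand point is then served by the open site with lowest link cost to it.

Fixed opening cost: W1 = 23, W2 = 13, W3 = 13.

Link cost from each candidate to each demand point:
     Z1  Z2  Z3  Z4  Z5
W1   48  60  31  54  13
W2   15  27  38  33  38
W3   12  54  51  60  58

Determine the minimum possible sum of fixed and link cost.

Open {W1, W2}: assign each demand point to its cheapest open site.
  Z1→W2 15, Z2→W2 27, Z3→W1 31, Z4→W2 33, Z5→W1 13
  link cost 119, fixed 36 → total 155.
Compare {W2}: link cost 151 + fixed 13 = 164.
Compare {W1, W2, W3}: link cost 116 + fixed 49 = 165.
Compare {W2, W3}: link cost 148 + fixed 26 = 174.
All other subsets cost ≥ 164. Minimum total cost: 155.

155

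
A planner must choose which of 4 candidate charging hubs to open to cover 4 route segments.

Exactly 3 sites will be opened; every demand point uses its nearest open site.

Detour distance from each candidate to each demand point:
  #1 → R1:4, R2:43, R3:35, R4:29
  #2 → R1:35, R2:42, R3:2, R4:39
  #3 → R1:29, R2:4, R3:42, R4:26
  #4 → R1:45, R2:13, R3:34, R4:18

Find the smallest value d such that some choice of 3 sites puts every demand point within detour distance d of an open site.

Open {#1, #2, #4}.
  Farthest demand point is R4 at detour distance 18 (to #4); all others are ≤ 18.
With {#1, #2, #3} the worst case is 26.
With {#2, #3, #4} the worst case is 29.
No size-3 selection achieves below 18.

18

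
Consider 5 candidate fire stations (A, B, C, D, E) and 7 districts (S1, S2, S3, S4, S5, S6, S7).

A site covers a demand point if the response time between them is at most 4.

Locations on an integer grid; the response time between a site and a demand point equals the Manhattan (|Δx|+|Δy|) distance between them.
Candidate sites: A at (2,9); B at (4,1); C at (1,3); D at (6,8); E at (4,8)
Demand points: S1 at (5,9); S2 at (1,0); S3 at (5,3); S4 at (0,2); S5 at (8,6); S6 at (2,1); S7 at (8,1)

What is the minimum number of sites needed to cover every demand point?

3

Coverage sets (demand points within 4 of each site):
  A: {S1}
  B: {S2, S3, S6, S7}
  C: {S2, S3, S4, S6}
  D: {S1, S5}
  E: {S1}
No 2 sites suffice: every size-2 union leaves at least one demand point uncovered.
But {B, C, D} covers everything, so the minimum is 3.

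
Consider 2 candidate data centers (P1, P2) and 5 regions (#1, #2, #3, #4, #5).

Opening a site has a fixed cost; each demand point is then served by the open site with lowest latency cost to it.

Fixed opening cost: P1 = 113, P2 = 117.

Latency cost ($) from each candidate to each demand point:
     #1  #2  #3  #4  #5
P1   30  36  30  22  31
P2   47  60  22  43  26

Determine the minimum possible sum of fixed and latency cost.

262

Open {P1}: assign each demand point to its cheapest open site.
  #1→P1 30, #2→P1 36, #3→P1 30, #4→P1 22, #5→P1 31
  latency cost 149, fixed 113 → total 262.
Compare {P2}: latency cost 198 + fixed 117 = 315.
Compare {P1, P2}: latency cost 136 + fixed 230 = 366.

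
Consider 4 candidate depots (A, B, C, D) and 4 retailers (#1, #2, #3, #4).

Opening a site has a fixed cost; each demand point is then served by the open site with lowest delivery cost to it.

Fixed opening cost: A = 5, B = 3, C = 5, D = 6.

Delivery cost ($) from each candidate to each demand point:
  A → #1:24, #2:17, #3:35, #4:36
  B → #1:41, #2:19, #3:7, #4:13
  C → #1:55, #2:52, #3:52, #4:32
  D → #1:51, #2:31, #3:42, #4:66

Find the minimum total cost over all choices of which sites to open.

Open {A, B}: assign each demand point to its cheapest open site.
  #1→A 24, #2→A 17, #3→B 7, #4→B 13
  delivery cost 61, fixed 8 → total 69.
Compare {A, B, C}: delivery cost 61 + fixed 13 = 74.
Compare {A, B, D}: delivery cost 61 + fixed 14 = 75.
Compare {A, B, C, D}: delivery cost 61 + fixed 19 = 80.
All other subsets cost ≥ 74. Minimum total cost: 69.

69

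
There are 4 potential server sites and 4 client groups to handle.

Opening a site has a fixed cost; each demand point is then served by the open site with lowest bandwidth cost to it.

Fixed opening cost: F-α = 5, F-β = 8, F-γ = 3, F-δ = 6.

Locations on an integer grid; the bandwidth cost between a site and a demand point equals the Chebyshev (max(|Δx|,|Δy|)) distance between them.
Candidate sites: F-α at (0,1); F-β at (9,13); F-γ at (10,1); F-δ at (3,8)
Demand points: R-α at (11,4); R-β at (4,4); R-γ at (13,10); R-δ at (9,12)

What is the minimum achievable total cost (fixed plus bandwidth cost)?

Open {F-β, F-γ}: assign each demand point to its cheapest open site.
  R-α→F-γ 3, R-β→F-γ 6, R-γ→F-β 4, R-δ→F-β 1
  bandwidth cost 14, fixed 11 → total 25.
Compare {F-α, F-β, F-γ}: bandwidth cost 12 + fixed 16 = 28.
Compare {F-β, F-γ, F-δ}: bandwidth cost 12 + fixed 17 = 29.
Compare {F-β}: bandwidth cost 23 + fixed 8 = 31.
All other subsets cost ≥ 28. Minimum total cost: 25.

25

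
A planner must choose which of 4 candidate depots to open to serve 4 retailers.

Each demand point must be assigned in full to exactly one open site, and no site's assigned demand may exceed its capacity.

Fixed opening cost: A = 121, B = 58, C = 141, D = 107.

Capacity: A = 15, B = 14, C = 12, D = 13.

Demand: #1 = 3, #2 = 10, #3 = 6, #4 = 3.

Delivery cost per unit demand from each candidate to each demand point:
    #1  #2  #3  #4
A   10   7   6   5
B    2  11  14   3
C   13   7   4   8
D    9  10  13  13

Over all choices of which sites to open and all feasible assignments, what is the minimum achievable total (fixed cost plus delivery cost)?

Open {A, B}; cheapest assignment that respects the capacities:
  A (cap 15, load 9): #3, #4 — cost 6×6 + 3×5 = 51
  B (cap 14, load 13): #1, #2 — cost 3×2 + 10×11 = 116
  Shipping 167, fixed 179 → total 346.
  Any other capacity-feasible assignment to {A, B} ships for at least 167.
Compare {B, C}: its best feasible assignment gives total 363.
Compare {B, D}: its best feasible assignment gives total 364.
Every other set of open sites that can feasibly serve all demand totals ≥ 363 even under its best assignment. Minimum: 346.

346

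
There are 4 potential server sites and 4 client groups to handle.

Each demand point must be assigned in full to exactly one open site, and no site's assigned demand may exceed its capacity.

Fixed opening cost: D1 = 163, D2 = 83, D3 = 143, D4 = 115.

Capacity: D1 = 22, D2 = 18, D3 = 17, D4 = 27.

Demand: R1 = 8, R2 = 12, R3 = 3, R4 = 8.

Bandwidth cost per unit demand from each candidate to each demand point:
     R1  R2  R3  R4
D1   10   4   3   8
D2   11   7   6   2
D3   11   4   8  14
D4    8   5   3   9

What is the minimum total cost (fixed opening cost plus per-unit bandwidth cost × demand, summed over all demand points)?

Open {D2, D4}; cheapest assignment that respects the capacities:
  D2 (cap 18, load 8): R4 — cost 8×2 = 16
  D4 (cap 27, load 23): R1, R2, R3 — cost 8×8 + 12×5 + 3×3 = 133
  Shipping 149, fixed 198 → total 347.
  Any other capacity-feasible assignment to {D2, D4} ships for at least 149.
Compare {D2, D3}: its best feasible assignment gives total 402.
Compare {D1, D2}: its best feasible assignment gives total 407.
Every other set of open sites that can feasibly serve all demand totals ≥ 402 even under its best assignment. Minimum: 347.

347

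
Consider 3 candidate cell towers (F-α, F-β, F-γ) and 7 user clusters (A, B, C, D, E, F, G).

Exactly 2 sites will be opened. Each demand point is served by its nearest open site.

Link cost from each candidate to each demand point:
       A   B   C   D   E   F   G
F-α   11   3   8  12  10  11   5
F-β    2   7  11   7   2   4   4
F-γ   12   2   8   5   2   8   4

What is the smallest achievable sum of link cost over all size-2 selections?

27

Open {F-β, F-γ}.
  A→F-β 2, B→F-γ 2, C→F-γ 8, D→F-γ 5, E→F-β 2, F→F-β 4, G→F-β 4  ⇒ total 27.
Compare {F-α, F-β}: total 30.
Compare {F-α, F-γ}: total 40.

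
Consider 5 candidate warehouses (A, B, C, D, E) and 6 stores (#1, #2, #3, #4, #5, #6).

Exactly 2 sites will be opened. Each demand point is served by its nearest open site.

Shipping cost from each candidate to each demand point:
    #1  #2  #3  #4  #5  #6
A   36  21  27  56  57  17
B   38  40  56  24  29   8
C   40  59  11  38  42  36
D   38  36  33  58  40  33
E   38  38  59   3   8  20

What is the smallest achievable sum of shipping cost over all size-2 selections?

Open {A, E}.
  #1→A 36, #2→A 21, #3→A 27, #4→E 3, #5→E 8, #6→A 17  ⇒ total 112.
Compare {C, E}: total 118.
Compare {D, E}: total 138.
No size-2 selection does better; minimum is 112.

112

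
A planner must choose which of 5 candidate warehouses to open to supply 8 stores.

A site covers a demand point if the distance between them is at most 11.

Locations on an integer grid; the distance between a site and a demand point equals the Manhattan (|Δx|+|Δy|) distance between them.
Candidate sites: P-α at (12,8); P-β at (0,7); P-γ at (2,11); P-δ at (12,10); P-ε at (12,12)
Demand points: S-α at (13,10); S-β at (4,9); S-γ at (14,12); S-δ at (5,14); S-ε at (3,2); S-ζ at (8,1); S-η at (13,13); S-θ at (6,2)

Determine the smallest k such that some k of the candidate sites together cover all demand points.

Coverage sets (demand points within 11 of each site):
  P-α: {S-α, S-β, S-γ, S-ζ, S-η}
  P-β: {S-β, S-ε, S-θ}
  P-γ: {S-β, S-δ, S-ε}
  P-δ: {S-α, S-β, S-γ, S-δ, S-η}
  P-ε: {S-α, S-β, S-γ, S-δ, S-η}
No 2 sites suffice: every size-2 union leaves at least one demand point uncovered.
But {P-α, P-β, P-γ} covers everything, so the minimum is 3.

3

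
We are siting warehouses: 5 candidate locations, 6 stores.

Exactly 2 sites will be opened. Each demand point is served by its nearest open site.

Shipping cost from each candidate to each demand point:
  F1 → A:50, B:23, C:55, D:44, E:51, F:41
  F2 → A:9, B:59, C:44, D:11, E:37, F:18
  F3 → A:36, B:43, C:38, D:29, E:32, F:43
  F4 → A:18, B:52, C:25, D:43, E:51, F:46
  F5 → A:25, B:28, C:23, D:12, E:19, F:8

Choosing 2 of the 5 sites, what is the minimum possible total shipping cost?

Open {F2, F5}.
  A→F2 9, B→F5 28, C→F5 23, D→F2 11, E→F5 19, F→F5 8  ⇒ total 98.
Compare {F4, F5}: total 108.
Compare {F1, F5}: total 110.
No size-2 selection does better; minimum is 98.

98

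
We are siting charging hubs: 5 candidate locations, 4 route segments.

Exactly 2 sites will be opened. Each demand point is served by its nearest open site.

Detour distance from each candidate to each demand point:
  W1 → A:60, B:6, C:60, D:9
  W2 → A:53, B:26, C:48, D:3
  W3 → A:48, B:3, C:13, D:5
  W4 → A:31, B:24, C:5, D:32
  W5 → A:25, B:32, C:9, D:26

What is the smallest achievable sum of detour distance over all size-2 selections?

Open {W3, W5}.
  A→W5 25, B→W3 3, C→W5 9, D→W3 5  ⇒ total 42.
Compare {W3, W4}: total 44.
Compare {W1, W5}: total 49.
No size-2 selection does better; minimum is 42.

42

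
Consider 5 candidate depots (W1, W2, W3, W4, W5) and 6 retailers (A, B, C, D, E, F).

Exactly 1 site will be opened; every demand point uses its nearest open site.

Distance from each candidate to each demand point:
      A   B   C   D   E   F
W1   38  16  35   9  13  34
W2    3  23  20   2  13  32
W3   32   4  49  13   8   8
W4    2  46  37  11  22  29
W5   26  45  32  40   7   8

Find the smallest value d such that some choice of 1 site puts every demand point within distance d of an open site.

Open {W2}.
  Farthest demand point is F at distance 32 (to W2); all others are ≤ 32.
With {W1} the worst case is 38.
With {W5} the worst case is 45.
No size-1 selection achieves below 32.

32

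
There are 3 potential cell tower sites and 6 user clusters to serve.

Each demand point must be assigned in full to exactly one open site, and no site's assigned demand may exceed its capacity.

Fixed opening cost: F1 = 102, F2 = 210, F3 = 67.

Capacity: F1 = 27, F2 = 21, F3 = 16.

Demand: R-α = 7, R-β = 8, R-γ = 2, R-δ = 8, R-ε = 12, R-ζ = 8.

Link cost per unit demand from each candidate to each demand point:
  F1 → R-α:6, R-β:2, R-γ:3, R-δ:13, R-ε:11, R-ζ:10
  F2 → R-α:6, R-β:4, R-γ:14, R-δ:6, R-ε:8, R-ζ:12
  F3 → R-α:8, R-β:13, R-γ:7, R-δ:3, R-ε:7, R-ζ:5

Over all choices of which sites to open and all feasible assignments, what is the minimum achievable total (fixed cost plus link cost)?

600

Open {F1, F2}; cheapest assignment that respects the capacities:
  F1 (cap 27, load 25): R-α, R-β, R-γ, R-ζ — cost 7×6 + 8×2 + 2×3 + 8×10 = 144
  F2 (cap 21, load 20): R-δ, R-ε — cost 8×6 + 12×8 = 144
  Shipping 288, fixed 312 → total 600.
  Any other capacity-feasible assignment to {F1, F2} ships for at least 288.
Compare {F1, F2, F3}: its best feasible assignment gives total 603.
Every other set of open sites that can feasibly serve all demand totals ≥ 603 even under its best assignment. Minimum: 600.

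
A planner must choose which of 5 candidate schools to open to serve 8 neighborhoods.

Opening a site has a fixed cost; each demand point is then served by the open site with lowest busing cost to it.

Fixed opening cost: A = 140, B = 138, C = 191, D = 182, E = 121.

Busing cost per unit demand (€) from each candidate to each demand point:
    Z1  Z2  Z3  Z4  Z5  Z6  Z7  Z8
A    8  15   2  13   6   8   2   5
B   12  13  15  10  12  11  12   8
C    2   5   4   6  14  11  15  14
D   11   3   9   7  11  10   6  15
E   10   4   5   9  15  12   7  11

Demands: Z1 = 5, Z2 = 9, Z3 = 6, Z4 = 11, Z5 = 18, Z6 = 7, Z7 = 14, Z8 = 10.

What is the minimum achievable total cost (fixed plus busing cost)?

690

Open {A, E}: assign each demand point to its cheapest open site.
  Z1→A 5×8=40, Z2→E 9×4=36, Z3→A 6×2=12, Z4→E 11×9=99, Z5→A 18×6=108, Z6→A 7×8=56, Z7→A 14×2=28, Z8→A 10×5=50
  busing cost 429, fixed 261 → total 690.
Compare {A, C}: busing cost 375 + fixed 331 = 706.
Compare {A}: busing cost 572 + fixed 140 = 712.
Compare {A, D}: busing cost 398 + fixed 322 = 720.
All other subsets cost ≥ 706. Minimum total cost: 690.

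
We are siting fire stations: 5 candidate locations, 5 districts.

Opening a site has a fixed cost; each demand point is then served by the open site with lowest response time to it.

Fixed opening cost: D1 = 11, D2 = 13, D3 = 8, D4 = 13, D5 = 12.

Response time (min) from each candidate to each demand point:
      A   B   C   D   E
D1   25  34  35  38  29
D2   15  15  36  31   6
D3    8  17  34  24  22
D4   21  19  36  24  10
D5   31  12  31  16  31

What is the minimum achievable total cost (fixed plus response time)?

Open {D2, D5}: assign each demand point to its cheapest open site.
  A→D2 15, B→D5 12, C→D5 31, D→D5 16, E→D2 6
  response time 80, fixed 25 → total 105.
Compare {D2, D3, D5}: response time 73 + fixed 33 = 106.
Compare {D2, D3}: response time 87 + fixed 21 = 108.
Compare {D3, D5}: response time 89 + fixed 20 = 109.
All other subsets cost ≥ 106. Minimum total cost: 105.

105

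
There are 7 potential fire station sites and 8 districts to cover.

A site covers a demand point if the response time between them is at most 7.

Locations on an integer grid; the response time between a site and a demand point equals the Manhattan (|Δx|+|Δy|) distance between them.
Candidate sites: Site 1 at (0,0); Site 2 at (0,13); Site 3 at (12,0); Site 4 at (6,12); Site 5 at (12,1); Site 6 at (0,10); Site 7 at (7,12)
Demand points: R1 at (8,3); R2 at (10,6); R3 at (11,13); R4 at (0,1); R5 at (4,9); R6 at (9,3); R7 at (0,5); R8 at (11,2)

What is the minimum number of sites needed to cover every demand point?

3

Coverage sets (demand points within 7 of each site):
  Site 1: {R4, R7}
  Site 2: {}
  Site 3: {R1, R6, R8}
  Site 4: {R3, R5}
  Site 5: {R1, R2, R6, R8}
  Site 6: {R5, R7}
  Site 7: {R3, R5}
No 2 sites suffice: every size-2 union leaves at least one demand point uncovered.
But {Site 1, Site 4, Site 5} covers everything, so the minimum is 3.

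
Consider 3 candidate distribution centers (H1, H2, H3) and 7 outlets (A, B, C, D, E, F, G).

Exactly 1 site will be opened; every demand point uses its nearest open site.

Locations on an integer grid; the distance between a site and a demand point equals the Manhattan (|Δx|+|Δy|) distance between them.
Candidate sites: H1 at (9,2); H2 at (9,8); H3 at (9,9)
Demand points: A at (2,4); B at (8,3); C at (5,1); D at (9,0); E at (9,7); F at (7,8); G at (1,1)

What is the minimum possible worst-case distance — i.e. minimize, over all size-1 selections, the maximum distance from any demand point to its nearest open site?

Open {H1}.
  Farthest demand point is A at distance 9 (to H1); all others are ≤ 9.
With {H2} the worst case is 15.
With {H3} the worst case is 16.
No size-1 selection achieves below 9.

9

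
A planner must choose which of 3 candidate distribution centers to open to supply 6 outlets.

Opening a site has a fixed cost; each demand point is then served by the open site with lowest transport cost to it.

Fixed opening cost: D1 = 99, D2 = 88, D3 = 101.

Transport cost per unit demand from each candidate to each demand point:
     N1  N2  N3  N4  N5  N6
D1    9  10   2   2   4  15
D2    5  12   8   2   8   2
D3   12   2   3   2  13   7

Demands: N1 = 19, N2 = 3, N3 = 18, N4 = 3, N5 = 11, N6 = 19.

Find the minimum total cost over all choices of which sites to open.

436

Open {D1, D2}: assign each demand point to its cheapest open site.
  N1→D2 19×5=95, N2→D1 3×10=30, N3→D1 18×2=36, N4→D1 3×2=6, N5→D1 11×4=44, N6→D2 19×2=38
  transport cost 249, fixed 187 → total 436.
Compare {D2, D3}: transport cost 287 + fixed 189 = 476.
Compare {D2}: transport cost 407 + fixed 88 = 495.
Compare {D1, D2, D3}: transport cost 225 + fixed 288 = 513.
All other subsets cost ≥ 476. Minimum total cost: 436.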